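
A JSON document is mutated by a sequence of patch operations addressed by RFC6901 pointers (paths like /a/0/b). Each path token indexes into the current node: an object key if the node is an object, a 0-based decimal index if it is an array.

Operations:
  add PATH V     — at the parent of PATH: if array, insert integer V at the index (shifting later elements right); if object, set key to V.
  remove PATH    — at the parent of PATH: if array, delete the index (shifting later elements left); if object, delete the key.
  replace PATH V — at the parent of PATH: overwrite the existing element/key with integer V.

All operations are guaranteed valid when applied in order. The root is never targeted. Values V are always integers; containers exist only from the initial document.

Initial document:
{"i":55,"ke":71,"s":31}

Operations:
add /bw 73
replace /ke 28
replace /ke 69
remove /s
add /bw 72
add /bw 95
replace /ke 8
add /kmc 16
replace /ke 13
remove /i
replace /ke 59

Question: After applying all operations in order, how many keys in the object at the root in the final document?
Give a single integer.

Answer: 3

Derivation:
After op 1 (add /bw 73): {"bw":73,"i":55,"ke":71,"s":31}
After op 2 (replace /ke 28): {"bw":73,"i":55,"ke":28,"s":31}
After op 3 (replace /ke 69): {"bw":73,"i":55,"ke":69,"s":31}
After op 4 (remove /s): {"bw":73,"i":55,"ke":69}
After op 5 (add /bw 72): {"bw":72,"i":55,"ke":69}
After op 6 (add /bw 95): {"bw":95,"i":55,"ke":69}
After op 7 (replace /ke 8): {"bw":95,"i":55,"ke":8}
After op 8 (add /kmc 16): {"bw":95,"i":55,"ke":8,"kmc":16}
After op 9 (replace /ke 13): {"bw":95,"i":55,"ke":13,"kmc":16}
After op 10 (remove /i): {"bw":95,"ke":13,"kmc":16}
After op 11 (replace /ke 59): {"bw":95,"ke":59,"kmc":16}
Size at the root: 3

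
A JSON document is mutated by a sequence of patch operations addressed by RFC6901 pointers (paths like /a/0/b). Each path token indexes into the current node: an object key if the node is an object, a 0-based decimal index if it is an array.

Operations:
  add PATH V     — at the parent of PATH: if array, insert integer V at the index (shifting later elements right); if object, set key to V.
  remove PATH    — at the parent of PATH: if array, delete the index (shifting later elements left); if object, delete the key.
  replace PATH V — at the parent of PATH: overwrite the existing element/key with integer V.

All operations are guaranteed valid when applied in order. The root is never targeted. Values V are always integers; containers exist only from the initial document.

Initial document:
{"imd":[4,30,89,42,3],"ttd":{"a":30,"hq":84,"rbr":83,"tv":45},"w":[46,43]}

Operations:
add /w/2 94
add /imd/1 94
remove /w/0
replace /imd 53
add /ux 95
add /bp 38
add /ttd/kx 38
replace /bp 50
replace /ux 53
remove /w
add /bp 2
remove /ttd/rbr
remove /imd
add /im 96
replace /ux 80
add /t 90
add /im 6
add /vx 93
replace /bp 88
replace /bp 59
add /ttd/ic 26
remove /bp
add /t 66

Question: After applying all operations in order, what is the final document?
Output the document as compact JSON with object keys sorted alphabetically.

After op 1 (add /w/2 94): {"imd":[4,30,89,42,3],"ttd":{"a":30,"hq":84,"rbr":83,"tv":45},"w":[46,43,94]}
After op 2 (add /imd/1 94): {"imd":[4,94,30,89,42,3],"ttd":{"a":30,"hq":84,"rbr":83,"tv":45},"w":[46,43,94]}
After op 3 (remove /w/0): {"imd":[4,94,30,89,42,3],"ttd":{"a":30,"hq":84,"rbr":83,"tv":45},"w":[43,94]}
After op 4 (replace /imd 53): {"imd":53,"ttd":{"a":30,"hq":84,"rbr":83,"tv":45},"w":[43,94]}
After op 5 (add /ux 95): {"imd":53,"ttd":{"a":30,"hq":84,"rbr":83,"tv":45},"ux":95,"w":[43,94]}
After op 6 (add /bp 38): {"bp":38,"imd":53,"ttd":{"a":30,"hq":84,"rbr":83,"tv":45},"ux":95,"w":[43,94]}
After op 7 (add /ttd/kx 38): {"bp":38,"imd":53,"ttd":{"a":30,"hq":84,"kx":38,"rbr":83,"tv":45},"ux":95,"w":[43,94]}
After op 8 (replace /bp 50): {"bp":50,"imd":53,"ttd":{"a":30,"hq":84,"kx":38,"rbr":83,"tv":45},"ux":95,"w":[43,94]}
After op 9 (replace /ux 53): {"bp":50,"imd":53,"ttd":{"a":30,"hq":84,"kx":38,"rbr":83,"tv":45},"ux":53,"w":[43,94]}
After op 10 (remove /w): {"bp":50,"imd":53,"ttd":{"a":30,"hq":84,"kx":38,"rbr":83,"tv":45},"ux":53}
After op 11 (add /bp 2): {"bp":2,"imd":53,"ttd":{"a":30,"hq":84,"kx":38,"rbr":83,"tv":45},"ux":53}
After op 12 (remove /ttd/rbr): {"bp":2,"imd":53,"ttd":{"a":30,"hq":84,"kx":38,"tv":45},"ux":53}
After op 13 (remove /imd): {"bp":2,"ttd":{"a":30,"hq":84,"kx":38,"tv":45},"ux":53}
After op 14 (add /im 96): {"bp":2,"im":96,"ttd":{"a":30,"hq":84,"kx":38,"tv":45},"ux":53}
After op 15 (replace /ux 80): {"bp":2,"im":96,"ttd":{"a":30,"hq":84,"kx":38,"tv":45},"ux":80}
After op 16 (add /t 90): {"bp":2,"im":96,"t":90,"ttd":{"a":30,"hq":84,"kx":38,"tv":45},"ux":80}
After op 17 (add /im 6): {"bp":2,"im":6,"t":90,"ttd":{"a":30,"hq":84,"kx":38,"tv":45},"ux":80}
After op 18 (add /vx 93): {"bp":2,"im":6,"t":90,"ttd":{"a":30,"hq":84,"kx":38,"tv":45},"ux":80,"vx":93}
After op 19 (replace /bp 88): {"bp":88,"im":6,"t":90,"ttd":{"a":30,"hq":84,"kx":38,"tv":45},"ux":80,"vx":93}
After op 20 (replace /bp 59): {"bp":59,"im":6,"t":90,"ttd":{"a":30,"hq":84,"kx":38,"tv":45},"ux":80,"vx":93}
After op 21 (add /ttd/ic 26): {"bp":59,"im":6,"t":90,"ttd":{"a":30,"hq":84,"ic":26,"kx":38,"tv":45},"ux":80,"vx":93}
After op 22 (remove /bp): {"im":6,"t":90,"ttd":{"a":30,"hq":84,"ic":26,"kx":38,"tv":45},"ux":80,"vx":93}
After op 23 (add /t 66): {"im":6,"t":66,"ttd":{"a":30,"hq":84,"ic":26,"kx":38,"tv":45},"ux":80,"vx":93}

Answer: {"im":6,"t":66,"ttd":{"a":30,"hq":84,"ic":26,"kx":38,"tv":45},"ux":80,"vx":93}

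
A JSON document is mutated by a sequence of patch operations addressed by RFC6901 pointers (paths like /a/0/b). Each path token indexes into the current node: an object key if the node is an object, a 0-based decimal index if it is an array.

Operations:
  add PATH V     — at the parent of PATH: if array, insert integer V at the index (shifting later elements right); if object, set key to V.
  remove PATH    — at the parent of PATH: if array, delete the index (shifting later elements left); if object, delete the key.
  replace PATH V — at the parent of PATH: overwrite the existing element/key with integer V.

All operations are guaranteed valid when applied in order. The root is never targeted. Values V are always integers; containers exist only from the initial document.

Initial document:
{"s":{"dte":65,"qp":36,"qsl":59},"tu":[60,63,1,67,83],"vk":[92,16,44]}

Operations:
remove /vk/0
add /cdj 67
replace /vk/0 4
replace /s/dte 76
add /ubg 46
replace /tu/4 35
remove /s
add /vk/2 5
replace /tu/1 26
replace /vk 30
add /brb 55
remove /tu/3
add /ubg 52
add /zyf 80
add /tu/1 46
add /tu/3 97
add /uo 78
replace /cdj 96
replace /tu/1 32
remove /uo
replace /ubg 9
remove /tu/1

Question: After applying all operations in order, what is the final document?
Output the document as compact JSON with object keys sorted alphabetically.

After op 1 (remove /vk/0): {"s":{"dte":65,"qp":36,"qsl":59},"tu":[60,63,1,67,83],"vk":[16,44]}
After op 2 (add /cdj 67): {"cdj":67,"s":{"dte":65,"qp":36,"qsl":59},"tu":[60,63,1,67,83],"vk":[16,44]}
After op 3 (replace /vk/0 4): {"cdj":67,"s":{"dte":65,"qp":36,"qsl":59},"tu":[60,63,1,67,83],"vk":[4,44]}
After op 4 (replace /s/dte 76): {"cdj":67,"s":{"dte":76,"qp":36,"qsl":59},"tu":[60,63,1,67,83],"vk":[4,44]}
After op 5 (add /ubg 46): {"cdj":67,"s":{"dte":76,"qp":36,"qsl":59},"tu":[60,63,1,67,83],"ubg":46,"vk":[4,44]}
After op 6 (replace /tu/4 35): {"cdj":67,"s":{"dte":76,"qp":36,"qsl":59},"tu":[60,63,1,67,35],"ubg":46,"vk":[4,44]}
After op 7 (remove /s): {"cdj":67,"tu":[60,63,1,67,35],"ubg":46,"vk":[4,44]}
After op 8 (add /vk/2 5): {"cdj":67,"tu":[60,63,1,67,35],"ubg":46,"vk":[4,44,5]}
After op 9 (replace /tu/1 26): {"cdj":67,"tu":[60,26,1,67,35],"ubg":46,"vk":[4,44,5]}
After op 10 (replace /vk 30): {"cdj":67,"tu":[60,26,1,67,35],"ubg":46,"vk":30}
After op 11 (add /brb 55): {"brb":55,"cdj":67,"tu":[60,26,1,67,35],"ubg":46,"vk":30}
After op 12 (remove /tu/3): {"brb":55,"cdj":67,"tu":[60,26,1,35],"ubg":46,"vk":30}
After op 13 (add /ubg 52): {"brb":55,"cdj":67,"tu":[60,26,1,35],"ubg":52,"vk":30}
After op 14 (add /zyf 80): {"brb":55,"cdj":67,"tu":[60,26,1,35],"ubg":52,"vk":30,"zyf":80}
After op 15 (add /tu/1 46): {"brb":55,"cdj":67,"tu":[60,46,26,1,35],"ubg":52,"vk":30,"zyf":80}
After op 16 (add /tu/3 97): {"brb":55,"cdj":67,"tu":[60,46,26,97,1,35],"ubg":52,"vk":30,"zyf":80}
After op 17 (add /uo 78): {"brb":55,"cdj":67,"tu":[60,46,26,97,1,35],"ubg":52,"uo":78,"vk":30,"zyf":80}
After op 18 (replace /cdj 96): {"brb":55,"cdj":96,"tu":[60,46,26,97,1,35],"ubg":52,"uo":78,"vk":30,"zyf":80}
After op 19 (replace /tu/1 32): {"brb":55,"cdj":96,"tu":[60,32,26,97,1,35],"ubg":52,"uo":78,"vk":30,"zyf":80}
After op 20 (remove /uo): {"brb":55,"cdj":96,"tu":[60,32,26,97,1,35],"ubg":52,"vk":30,"zyf":80}
After op 21 (replace /ubg 9): {"brb":55,"cdj":96,"tu":[60,32,26,97,1,35],"ubg":9,"vk":30,"zyf":80}
After op 22 (remove /tu/1): {"brb":55,"cdj":96,"tu":[60,26,97,1,35],"ubg":9,"vk":30,"zyf":80}

Answer: {"brb":55,"cdj":96,"tu":[60,26,97,1,35],"ubg":9,"vk":30,"zyf":80}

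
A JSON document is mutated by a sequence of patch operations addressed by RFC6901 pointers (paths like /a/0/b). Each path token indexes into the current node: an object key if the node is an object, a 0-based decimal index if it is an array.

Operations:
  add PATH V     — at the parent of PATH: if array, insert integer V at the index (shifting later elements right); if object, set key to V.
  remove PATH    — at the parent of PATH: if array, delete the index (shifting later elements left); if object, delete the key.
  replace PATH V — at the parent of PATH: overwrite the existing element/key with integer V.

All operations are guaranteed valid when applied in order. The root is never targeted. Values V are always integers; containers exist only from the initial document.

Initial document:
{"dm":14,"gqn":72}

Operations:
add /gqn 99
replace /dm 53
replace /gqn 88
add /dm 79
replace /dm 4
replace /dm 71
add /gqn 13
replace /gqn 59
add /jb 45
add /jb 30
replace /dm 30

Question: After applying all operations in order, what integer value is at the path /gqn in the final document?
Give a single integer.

Answer: 59

Derivation:
After op 1 (add /gqn 99): {"dm":14,"gqn":99}
After op 2 (replace /dm 53): {"dm":53,"gqn":99}
After op 3 (replace /gqn 88): {"dm":53,"gqn":88}
After op 4 (add /dm 79): {"dm":79,"gqn":88}
After op 5 (replace /dm 4): {"dm":4,"gqn":88}
After op 6 (replace /dm 71): {"dm":71,"gqn":88}
After op 7 (add /gqn 13): {"dm":71,"gqn":13}
After op 8 (replace /gqn 59): {"dm":71,"gqn":59}
After op 9 (add /jb 45): {"dm":71,"gqn":59,"jb":45}
After op 10 (add /jb 30): {"dm":71,"gqn":59,"jb":30}
After op 11 (replace /dm 30): {"dm":30,"gqn":59,"jb":30}
Value at /gqn: 59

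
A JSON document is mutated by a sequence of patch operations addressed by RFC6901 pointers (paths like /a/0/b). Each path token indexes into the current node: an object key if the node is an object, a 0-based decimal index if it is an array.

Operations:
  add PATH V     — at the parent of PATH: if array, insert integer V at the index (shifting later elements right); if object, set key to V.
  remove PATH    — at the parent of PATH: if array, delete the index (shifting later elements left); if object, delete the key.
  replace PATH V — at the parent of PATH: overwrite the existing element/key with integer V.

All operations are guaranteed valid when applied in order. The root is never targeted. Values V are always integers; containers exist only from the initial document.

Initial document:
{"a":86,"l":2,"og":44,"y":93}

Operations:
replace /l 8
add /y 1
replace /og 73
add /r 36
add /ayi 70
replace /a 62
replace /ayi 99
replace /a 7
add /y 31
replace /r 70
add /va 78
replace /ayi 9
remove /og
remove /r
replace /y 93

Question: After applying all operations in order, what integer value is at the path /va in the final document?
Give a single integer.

After op 1 (replace /l 8): {"a":86,"l":8,"og":44,"y":93}
After op 2 (add /y 1): {"a":86,"l":8,"og":44,"y":1}
After op 3 (replace /og 73): {"a":86,"l":8,"og":73,"y":1}
After op 4 (add /r 36): {"a":86,"l":8,"og":73,"r":36,"y":1}
After op 5 (add /ayi 70): {"a":86,"ayi":70,"l":8,"og":73,"r":36,"y":1}
After op 6 (replace /a 62): {"a":62,"ayi":70,"l":8,"og":73,"r":36,"y":1}
After op 7 (replace /ayi 99): {"a":62,"ayi":99,"l":8,"og":73,"r":36,"y":1}
After op 8 (replace /a 7): {"a":7,"ayi":99,"l":8,"og":73,"r":36,"y":1}
After op 9 (add /y 31): {"a":7,"ayi":99,"l":8,"og":73,"r":36,"y":31}
After op 10 (replace /r 70): {"a":7,"ayi":99,"l":8,"og":73,"r":70,"y":31}
After op 11 (add /va 78): {"a":7,"ayi":99,"l":8,"og":73,"r":70,"va":78,"y":31}
After op 12 (replace /ayi 9): {"a":7,"ayi":9,"l":8,"og":73,"r":70,"va":78,"y":31}
After op 13 (remove /og): {"a":7,"ayi":9,"l":8,"r":70,"va":78,"y":31}
After op 14 (remove /r): {"a":7,"ayi":9,"l":8,"va":78,"y":31}
After op 15 (replace /y 93): {"a":7,"ayi":9,"l":8,"va":78,"y":93}
Value at /va: 78

Answer: 78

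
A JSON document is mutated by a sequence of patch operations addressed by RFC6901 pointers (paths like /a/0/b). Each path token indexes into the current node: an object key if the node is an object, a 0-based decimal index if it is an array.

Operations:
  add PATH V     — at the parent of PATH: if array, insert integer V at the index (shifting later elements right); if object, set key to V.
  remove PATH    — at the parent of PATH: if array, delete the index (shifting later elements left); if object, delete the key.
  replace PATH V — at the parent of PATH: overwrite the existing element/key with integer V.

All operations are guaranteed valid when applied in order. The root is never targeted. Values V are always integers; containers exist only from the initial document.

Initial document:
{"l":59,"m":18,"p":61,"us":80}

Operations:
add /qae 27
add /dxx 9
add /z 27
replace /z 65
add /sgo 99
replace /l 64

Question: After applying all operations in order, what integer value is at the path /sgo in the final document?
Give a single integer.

After op 1 (add /qae 27): {"l":59,"m":18,"p":61,"qae":27,"us":80}
After op 2 (add /dxx 9): {"dxx":9,"l":59,"m":18,"p":61,"qae":27,"us":80}
After op 3 (add /z 27): {"dxx":9,"l":59,"m":18,"p":61,"qae":27,"us":80,"z":27}
After op 4 (replace /z 65): {"dxx":9,"l":59,"m":18,"p":61,"qae":27,"us":80,"z":65}
After op 5 (add /sgo 99): {"dxx":9,"l":59,"m":18,"p":61,"qae":27,"sgo":99,"us":80,"z":65}
After op 6 (replace /l 64): {"dxx":9,"l":64,"m":18,"p":61,"qae":27,"sgo":99,"us":80,"z":65}
Value at /sgo: 99

Answer: 99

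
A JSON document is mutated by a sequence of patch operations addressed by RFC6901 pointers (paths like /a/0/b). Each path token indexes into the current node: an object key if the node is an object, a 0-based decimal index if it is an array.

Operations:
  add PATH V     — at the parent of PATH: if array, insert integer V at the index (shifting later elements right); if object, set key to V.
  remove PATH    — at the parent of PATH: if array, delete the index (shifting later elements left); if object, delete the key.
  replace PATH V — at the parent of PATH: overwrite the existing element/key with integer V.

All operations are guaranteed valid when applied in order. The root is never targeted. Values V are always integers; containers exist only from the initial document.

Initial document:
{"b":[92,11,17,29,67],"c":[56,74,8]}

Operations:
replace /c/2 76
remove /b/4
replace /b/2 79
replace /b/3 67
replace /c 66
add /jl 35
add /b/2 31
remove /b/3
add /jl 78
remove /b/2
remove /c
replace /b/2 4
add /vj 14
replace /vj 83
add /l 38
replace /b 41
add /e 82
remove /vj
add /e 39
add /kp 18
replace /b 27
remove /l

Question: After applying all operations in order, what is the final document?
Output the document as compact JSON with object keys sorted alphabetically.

After op 1 (replace /c/2 76): {"b":[92,11,17,29,67],"c":[56,74,76]}
After op 2 (remove /b/4): {"b":[92,11,17,29],"c":[56,74,76]}
After op 3 (replace /b/2 79): {"b":[92,11,79,29],"c":[56,74,76]}
After op 4 (replace /b/3 67): {"b":[92,11,79,67],"c":[56,74,76]}
After op 5 (replace /c 66): {"b":[92,11,79,67],"c":66}
After op 6 (add /jl 35): {"b":[92,11,79,67],"c":66,"jl":35}
After op 7 (add /b/2 31): {"b":[92,11,31,79,67],"c":66,"jl":35}
After op 8 (remove /b/3): {"b":[92,11,31,67],"c":66,"jl":35}
After op 9 (add /jl 78): {"b":[92,11,31,67],"c":66,"jl":78}
After op 10 (remove /b/2): {"b":[92,11,67],"c":66,"jl":78}
After op 11 (remove /c): {"b":[92,11,67],"jl":78}
After op 12 (replace /b/2 4): {"b":[92,11,4],"jl":78}
After op 13 (add /vj 14): {"b":[92,11,4],"jl":78,"vj":14}
After op 14 (replace /vj 83): {"b":[92,11,4],"jl":78,"vj":83}
After op 15 (add /l 38): {"b":[92,11,4],"jl":78,"l":38,"vj":83}
After op 16 (replace /b 41): {"b":41,"jl":78,"l":38,"vj":83}
After op 17 (add /e 82): {"b":41,"e":82,"jl":78,"l":38,"vj":83}
After op 18 (remove /vj): {"b":41,"e":82,"jl":78,"l":38}
After op 19 (add /e 39): {"b":41,"e":39,"jl":78,"l":38}
After op 20 (add /kp 18): {"b":41,"e":39,"jl":78,"kp":18,"l":38}
After op 21 (replace /b 27): {"b":27,"e":39,"jl":78,"kp":18,"l":38}
After op 22 (remove /l): {"b":27,"e":39,"jl":78,"kp":18}

Answer: {"b":27,"e":39,"jl":78,"kp":18}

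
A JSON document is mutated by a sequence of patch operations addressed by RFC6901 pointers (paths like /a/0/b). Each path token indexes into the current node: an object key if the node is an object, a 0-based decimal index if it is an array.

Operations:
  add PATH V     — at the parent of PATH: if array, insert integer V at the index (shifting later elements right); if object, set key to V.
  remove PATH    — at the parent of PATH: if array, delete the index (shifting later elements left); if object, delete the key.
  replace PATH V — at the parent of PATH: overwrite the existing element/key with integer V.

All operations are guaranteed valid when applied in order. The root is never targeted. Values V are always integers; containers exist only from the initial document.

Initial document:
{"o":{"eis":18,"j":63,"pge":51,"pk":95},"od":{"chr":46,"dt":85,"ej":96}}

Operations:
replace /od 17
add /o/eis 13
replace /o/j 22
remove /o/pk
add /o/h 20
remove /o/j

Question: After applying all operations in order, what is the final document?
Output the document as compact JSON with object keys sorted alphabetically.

After op 1 (replace /od 17): {"o":{"eis":18,"j":63,"pge":51,"pk":95},"od":17}
After op 2 (add /o/eis 13): {"o":{"eis":13,"j":63,"pge":51,"pk":95},"od":17}
After op 3 (replace /o/j 22): {"o":{"eis":13,"j":22,"pge":51,"pk":95},"od":17}
After op 4 (remove /o/pk): {"o":{"eis":13,"j":22,"pge":51},"od":17}
After op 5 (add /o/h 20): {"o":{"eis":13,"h":20,"j":22,"pge":51},"od":17}
After op 6 (remove /o/j): {"o":{"eis":13,"h":20,"pge":51},"od":17}

Answer: {"o":{"eis":13,"h":20,"pge":51},"od":17}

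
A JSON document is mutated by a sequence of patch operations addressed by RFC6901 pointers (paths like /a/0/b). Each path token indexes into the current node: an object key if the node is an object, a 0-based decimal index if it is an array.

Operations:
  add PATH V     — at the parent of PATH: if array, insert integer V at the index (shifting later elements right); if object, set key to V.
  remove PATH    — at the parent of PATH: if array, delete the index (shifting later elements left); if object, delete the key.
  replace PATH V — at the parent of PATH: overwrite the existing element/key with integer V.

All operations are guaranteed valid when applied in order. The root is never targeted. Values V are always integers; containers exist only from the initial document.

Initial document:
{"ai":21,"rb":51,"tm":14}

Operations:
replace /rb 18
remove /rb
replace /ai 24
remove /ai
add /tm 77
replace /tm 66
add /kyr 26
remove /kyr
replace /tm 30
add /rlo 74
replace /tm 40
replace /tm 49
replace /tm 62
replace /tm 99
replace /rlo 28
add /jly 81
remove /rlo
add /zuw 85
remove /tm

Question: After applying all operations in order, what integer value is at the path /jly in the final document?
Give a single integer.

After op 1 (replace /rb 18): {"ai":21,"rb":18,"tm":14}
After op 2 (remove /rb): {"ai":21,"tm":14}
After op 3 (replace /ai 24): {"ai":24,"tm":14}
After op 4 (remove /ai): {"tm":14}
After op 5 (add /tm 77): {"tm":77}
After op 6 (replace /tm 66): {"tm":66}
After op 7 (add /kyr 26): {"kyr":26,"tm":66}
After op 8 (remove /kyr): {"tm":66}
After op 9 (replace /tm 30): {"tm":30}
After op 10 (add /rlo 74): {"rlo":74,"tm":30}
After op 11 (replace /tm 40): {"rlo":74,"tm":40}
After op 12 (replace /tm 49): {"rlo":74,"tm":49}
After op 13 (replace /tm 62): {"rlo":74,"tm":62}
After op 14 (replace /tm 99): {"rlo":74,"tm":99}
After op 15 (replace /rlo 28): {"rlo":28,"tm":99}
After op 16 (add /jly 81): {"jly":81,"rlo":28,"tm":99}
After op 17 (remove /rlo): {"jly":81,"tm":99}
After op 18 (add /zuw 85): {"jly":81,"tm":99,"zuw":85}
After op 19 (remove /tm): {"jly":81,"zuw":85}
Value at /jly: 81

Answer: 81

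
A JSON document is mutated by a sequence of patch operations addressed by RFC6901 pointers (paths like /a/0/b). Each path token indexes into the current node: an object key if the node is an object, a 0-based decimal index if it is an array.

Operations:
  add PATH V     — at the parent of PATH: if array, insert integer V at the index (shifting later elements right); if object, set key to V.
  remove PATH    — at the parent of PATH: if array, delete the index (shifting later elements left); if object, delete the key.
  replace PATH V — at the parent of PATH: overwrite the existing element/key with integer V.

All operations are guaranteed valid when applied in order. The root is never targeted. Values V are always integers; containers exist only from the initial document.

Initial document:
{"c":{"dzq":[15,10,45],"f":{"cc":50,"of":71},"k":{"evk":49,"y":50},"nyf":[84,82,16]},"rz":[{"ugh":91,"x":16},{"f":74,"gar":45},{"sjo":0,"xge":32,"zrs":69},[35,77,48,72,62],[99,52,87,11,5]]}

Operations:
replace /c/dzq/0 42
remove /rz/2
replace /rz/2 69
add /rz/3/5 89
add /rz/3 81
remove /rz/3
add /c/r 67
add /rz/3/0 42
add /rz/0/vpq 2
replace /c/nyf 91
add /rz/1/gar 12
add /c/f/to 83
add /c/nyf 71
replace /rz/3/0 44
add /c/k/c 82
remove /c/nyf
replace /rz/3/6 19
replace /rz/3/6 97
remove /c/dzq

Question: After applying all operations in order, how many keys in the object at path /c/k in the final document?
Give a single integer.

Answer: 3

Derivation:
After op 1 (replace /c/dzq/0 42): {"c":{"dzq":[42,10,45],"f":{"cc":50,"of":71},"k":{"evk":49,"y":50},"nyf":[84,82,16]},"rz":[{"ugh":91,"x":16},{"f":74,"gar":45},{"sjo":0,"xge":32,"zrs":69},[35,77,48,72,62],[99,52,87,11,5]]}
After op 2 (remove /rz/2): {"c":{"dzq":[42,10,45],"f":{"cc":50,"of":71},"k":{"evk":49,"y":50},"nyf":[84,82,16]},"rz":[{"ugh":91,"x":16},{"f":74,"gar":45},[35,77,48,72,62],[99,52,87,11,5]]}
After op 3 (replace /rz/2 69): {"c":{"dzq":[42,10,45],"f":{"cc":50,"of":71},"k":{"evk":49,"y":50},"nyf":[84,82,16]},"rz":[{"ugh":91,"x":16},{"f":74,"gar":45},69,[99,52,87,11,5]]}
After op 4 (add /rz/3/5 89): {"c":{"dzq":[42,10,45],"f":{"cc":50,"of":71},"k":{"evk":49,"y":50},"nyf":[84,82,16]},"rz":[{"ugh":91,"x":16},{"f":74,"gar":45},69,[99,52,87,11,5,89]]}
After op 5 (add /rz/3 81): {"c":{"dzq":[42,10,45],"f":{"cc":50,"of":71},"k":{"evk":49,"y":50},"nyf":[84,82,16]},"rz":[{"ugh":91,"x":16},{"f":74,"gar":45},69,81,[99,52,87,11,5,89]]}
After op 6 (remove /rz/3): {"c":{"dzq":[42,10,45],"f":{"cc":50,"of":71},"k":{"evk":49,"y":50},"nyf":[84,82,16]},"rz":[{"ugh":91,"x":16},{"f":74,"gar":45},69,[99,52,87,11,5,89]]}
After op 7 (add /c/r 67): {"c":{"dzq":[42,10,45],"f":{"cc":50,"of":71},"k":{"evk":49,"y":50},"nyf":[84,82,16],"r":67},"rz":[{"ugh":91,"x":16},{"f":74,"gar":45},69,[99,52,87,11,5,89]]}
After op 8 (add /rz/3/0 42): {"c":{"dzq":[42,10,45],"f":{"cc":50,"of":71},"k":{"evk":49,"y":50},"nyf":[84,82,16],"r":67},"rz":[{"ugh":91,"x":16},{"f":74,"gar":45},69,[42,99,52,87,11,5,89]]}
After op 9 (add /rz/0/vpq 2): {"c":{"dzq":[42,10,45],"f":{"cc":50,"of":71},"k":{"evk":49,"y":50},"nyf":[84,82,16],"r":67},"rz":[{"ugh":91,"vpq":2,"x":16},{"f":74,"gar":45},69,[42,99,52,87,11,5,89]]}
After op 10 (replace /c/nyf 91): {"c":{"dzq":[42,10,45],"f":{"cc":50,"of":71},"k":{"evk":49,"y":50},"nyf":91,"r":67},"rz":[{"ugh":91,"vpq":2,"x":16},{"f":74,"gar":45},69,[42,99,52,87,11,5,89]]}
After op 11 (add /rz/1/gar 12): {"c":{"dzq":[42,10,45],"f":{"cc":50,"of":71},"k":{"evk":49,"y":50},"nyf":91,"r":67},"rz":[{"ugh":91,"vpq":2,"x":16},{"f":74,"gar":12},69,[42,99,52,87,11,5,89]]}
After op 12 (add /c/f/to 83): {"c":{"dzq":[42,10,45],"f":{"cc":50,"of":71,"to":83},"k":{"evk":49,"y":50},"nyf":91,"r":67},"rz":[{"ugh":91,"vpq":2,"x":16},{"f":74,"gar":12},69,[42,99,52,87,11,5,89]]}
After op 13 (add /c/nyf 71): {"c":{"dzq":[42,10,45],"f":{"cc":50,"of":71,"to":83},"k":{"evk":49,"y":50},"nyf":71,"r":67},"rz":[{"ugh":91,"vpq":2,"x":16},{"f":74,"gar":12},69,[42,99,52,87,11,5,89]]}
After op 14 (replace /rz/3/0 44): {"c":{"dzq":[42,10,45],"f":{"cc":50,"of":71,"to":83},"k":{"evk":49,"y":50},"nyf":71,"r":67},"rz":[{"ugh":91,"vpq":2,"x":16},{"f":74,"gar":12},69,[44,99,52,87,11,5,89]]}
After op 15 (add /c/k/c 82): {"c":{"dzq":[42,10,45],"f":{"cc":50,"of":71,"to":83},"k":{"c":82,"evk":49,"y":50},"nyf":71,"r":67},"rz":[{"ugh":91,"vpq":2,"x":16},{"f":74,"gar":12},69,[44,99,52,87,11,5,89]]}
After op 16 (remove /c/nyf): {"c":{"dzq":[42,10,45],"f":{"cc":50,"of":71,"to":83},"k":{"c":82,"evk":49,"y":50},"r":67},"rz":[{"ugh":91,"vpq":2,"x":16},{"f":74,"gar":12},69,[44,99,52,87,11,5,89]]}
After op 17 (replace /rz/3/6 19): {"c":{"dzq":[42,10,45],"f":{"cc":50,"of":71,"to":83},"k":{"c":82,"evk":49,"y":50},"r":67},"rz":[{"ugh":91,"vpq":2,"x":16},{"f":74,"gar":12},69,[44,99,52,87,11,5,19]]}
After op 18 (replace /rz/3/6 97): {"c":{"dzq":[42,10,45],"f":{"cc":50,"of":71,"to":83},"k":{"c":82,"evk":49,"y":50},"r":67},"rz":[{"ugh":91,"vpq":2,"x":16},{"f":74,"gar":12},69,[44,99,52,87,11,5,97]]}
After op 19 (remove /c/dzq): {"c":{"f":{"cc":50,"of":71,"to":83},"k":{"c":82,"evk":49,"y":50},"r":67},"rz":[{"ugh":91,"vpq":2,"x":16},{"f":74,"gar":12},69,[44,99,52,87,11,5,97]]}
Size at path /c/k: 3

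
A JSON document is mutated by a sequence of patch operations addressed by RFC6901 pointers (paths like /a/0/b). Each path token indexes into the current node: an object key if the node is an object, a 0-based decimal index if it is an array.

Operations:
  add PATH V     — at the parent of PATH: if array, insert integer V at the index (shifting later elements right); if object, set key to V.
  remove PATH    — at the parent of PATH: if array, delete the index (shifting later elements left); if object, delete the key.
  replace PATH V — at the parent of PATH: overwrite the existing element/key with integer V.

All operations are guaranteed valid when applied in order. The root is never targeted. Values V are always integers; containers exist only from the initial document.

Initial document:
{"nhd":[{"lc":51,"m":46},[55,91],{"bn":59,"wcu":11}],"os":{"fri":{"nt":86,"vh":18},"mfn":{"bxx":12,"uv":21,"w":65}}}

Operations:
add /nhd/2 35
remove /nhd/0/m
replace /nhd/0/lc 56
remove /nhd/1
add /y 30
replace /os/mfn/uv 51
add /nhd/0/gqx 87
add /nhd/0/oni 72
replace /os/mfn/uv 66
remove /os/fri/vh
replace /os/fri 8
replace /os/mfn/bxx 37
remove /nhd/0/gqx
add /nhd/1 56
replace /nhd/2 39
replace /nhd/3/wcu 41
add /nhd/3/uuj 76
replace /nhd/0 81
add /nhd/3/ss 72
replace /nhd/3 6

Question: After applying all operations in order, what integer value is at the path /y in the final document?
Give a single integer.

After op 1 (add /nhd/2 35): {"nhd":[{"lc":51,"m":46},[55,91],35,{"bn":59,"wcu":11}],"os":{"fri":{"nt":86,"vh":18},"mfn":{"bxx":12,"uv":21,"w":65}}}
After op 2 (remove /nhd/0/m): {"nhd":[{"lc":51},[55,91],35,{"bn":59,"wcu":11}],"os":{"fri":{"nt":86,"vh":18},"mfn":{"bxx":12,"uv":21,"w":65}}}
After op 3 (replace /nhd/0/lc 56): {"nhd":[{"lc":56},[55,91],35,{"bn":59,"wcu":11}],"os":{"fri":{"nt":86,"vh":18},"mfn":{"bxx":12,"uv":21,"w":65}}}
After op 4 (remove /nhd/1): {"nhd":[{"lc":56},35,{"bn":59,"wcu":11}],"os":{"fri":{"nt":86,"vh":18},"mfn":{"bxx":12,"uv":21,"w":65}}}
After op 5 (add /y 30): {"nhd":[{"lc":56},35,{"bn":59,"wcu":11}],"os":{"fri":{"nt":86,"vh":18},"mfn":{"bxx":12,"uv":21,"w":65}},"y":30}
After op 6 (replace /os/mfn/uv 51): {"nhd":[{"lc":56},35,{"bn":59,"wcu":11}],"os":{"fri":{"nt":86,"vh":18},"mfn":{"bxx":12,"uv":51,"w":65}},"y":30}
After op 7 (add /nhd/0/gqx 87): {"nhd":[{"gqx":87,"lc":56},35,{"bn":59,"wcu":11}],"os":{"fri":{"nt":86,"vh":18},"mfn":{"bxx":12,"uv":51,"w":65}},"y":30}
After op 8 (add /nhd/0/oni 72): {"nhd":[{"gqx":87,"lc":56,"oni":72},35,{"bn":59,"wcu":11}],"os":{"fri":{"nt":86,"vh":18},"mfn":{"bxx":12,"uv":51,"w":65}},"y":30}
After op 9 (replace /os/mfn/uv 66): {"nhd":[{"gqx":87,"lc":56,"oni":72},35,{"bn":59,"wcu":11}],"os":{"fri":{"nt":86,"vh":18},"mfn":{"bxx":12,"uv":66,"w":65}},"y":30}
After op 10 (remove /os/fri/vh): {"nhd":[{"gqx":87,"lc":56,"oni":72},35,{"bn":59,"wcu":11}],"os":{"fri":{"nt":86},"mfn":{"bxx":12,"uv":66,"w":65}},"y":30}
After op 11 (replace /os/fri 8): {"nhd":[{"gqx":87,"lc":56,"oni":72},35,{"bn":59,"wcu":11}],"os":{"fri":8,"mfn":{"bxx":12,"uv":66,"w":65}},"y":30}
After op 12 (replace /os/mfn/bxx 37): {"nhd":[{"gqx":87,"lc":56,"oni":72},35,{"bn":59,"wcu":11}],"os":{"fri":8,"mfn":{"bxx":37,"uv":66,"w":65}},"y":30}
After op 13 (remove /nhd/0/gqx): {"nhd":[{"lc":56,"oni":72},35,{"bn":59,"wcu":11}],"os":{"fri":8,"mfn":{"bxx":37,"uv":66,"w":65}},"y":30}
After op 14 (add /nhd/1 56): {"nhd":[{"lc":56,"oni":72},56,35,{"bn":59,"wcu":11}],"os":{"fri":8,"mfn":{"bxx":37,"uv":66,"w":65}},"y":30}
After op 15 (replace /nhd/2 39): {"nhd":[{"lc":56,"oni":72},56,39,{"bn":59,"wcu":11}],"os":{"fri":8,"mfn":{"bxx":37,"uv":66,"w":65}},"y":30}
After op 16 (replace /nhd/3/wcu 41): {"nhd":[{"lc":56,"oni":72},56,39,{"bn":59,"wcu":41}],"os":{"fri":8,"mfn":{"bxx":37,"uv":66,"w":65}},"y":30}
After op 17 (add /nhd/3/uuj 76): {"nhd":[{"lc":56,"oni":72},56,39,{"bn":59,"uuj":76,"wcu":41}],"os":{"fri":8,"mfn":{"bxx":37,"uv":66,"w":65}},"y":30}
After op 18 (replace /nhd/0 81): {"nhd":[81,56,39,{"bn":59,"uuj":76,"wcu":41}],"os":{"fri":8,"mfn":{"bxx":37,"uv":66,"w":65}},"y":30}
After op 19 (add /nhd/3/ss 72): {"nhd":[81,56,39,{"bn":59,"ss":72,"uuj":76,"wcu":41}],"os":{"fri":8,"mfn":{"bxx":37,"uv":66,"w":65}},"y":30}
After op 20 (replace /nhd/3 6): {"nhd":[81,56,39,6],"os":{"fri":8,"mfn":{"bxx":37,"uv":66,"w":65}},"y":30}
Value at /y: 30

Answer: 30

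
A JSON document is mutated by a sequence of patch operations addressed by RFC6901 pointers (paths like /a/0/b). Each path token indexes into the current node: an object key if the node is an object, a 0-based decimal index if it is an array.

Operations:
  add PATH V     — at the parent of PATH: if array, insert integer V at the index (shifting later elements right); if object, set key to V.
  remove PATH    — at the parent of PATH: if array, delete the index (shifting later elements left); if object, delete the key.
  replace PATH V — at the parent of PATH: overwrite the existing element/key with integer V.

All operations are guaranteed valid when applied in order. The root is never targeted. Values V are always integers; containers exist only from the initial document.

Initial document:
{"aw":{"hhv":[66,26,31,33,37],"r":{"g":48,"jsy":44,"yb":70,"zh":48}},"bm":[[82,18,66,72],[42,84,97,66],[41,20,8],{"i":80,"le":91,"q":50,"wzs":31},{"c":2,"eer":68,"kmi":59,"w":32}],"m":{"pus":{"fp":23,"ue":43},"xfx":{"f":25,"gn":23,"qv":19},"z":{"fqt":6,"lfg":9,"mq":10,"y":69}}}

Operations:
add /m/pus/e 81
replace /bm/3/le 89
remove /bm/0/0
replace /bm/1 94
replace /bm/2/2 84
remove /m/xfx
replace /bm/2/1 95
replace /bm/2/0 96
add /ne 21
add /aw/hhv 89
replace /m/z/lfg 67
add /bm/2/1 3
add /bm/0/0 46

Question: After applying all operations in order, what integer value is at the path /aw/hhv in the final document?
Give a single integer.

Answer: 89

Derivation:
After op 1 (add /m/pus/e 81): {"aw":{"hhv":[66,26,31,33,37],"r":{"g":48,"jsy":44,"yb":70,"zh":48}},"bm":[[82,18,66,72],[42,84,97,66],[41,20,8],{"i":80,"le":91,"q":50,"wzs":31},{"c":2,"eer":68,"kmi":59,"w":32}],"m":{"pus":{"e":81,"fp":23,"ue":43},"xfx":{"f":25,"gn":23,"qv":19},"z":{"fqt":6,"lfg":9,"mq":10,"y":69}}}
After op 2 (replace /bm/3/le 89): {"aw":{"hhv":[66,26,31,33,37],"r":{"g":48,"jsy":44,"yb":70,"zh":48}},"bm":[[82,18,66,72],[42,84,97,66],[41,20,8],{"i":80,"le":89,"q":50,"wzs":31},{"c":2,"eer":68,"kmi":59,"w":32}],"m":{"pus":{"e":81,"fp":23,"ue":43},"xfx":{"f":25,"gn":23,"qv":19},"z":{"fqt":6,"lfg":9,"mq":10,"y":69}}}
After op 3 (remove /bm/0/0): {"aw":{"hhv":[66,26,31,33,37],"r":{"g":48,"jsy":44,"yb":70,"zh":48}},"bm":[[18,66,72],[42,84,97,66],[41,20,8],{"i":80,"le":89,"q":50,"wzs":31},{"c":2,"eer":68,"kmi":59,"w":32}],"m":{"pus":{"e":81,"fp":23,"ue":43},"xfx":{"f":25,"gn":23,"qv":19},"z":{"fqt":6,"lfg":9,"mq":10,"y":69}}}
After op 4 (replace /bm/1 94): {"aw":{"hhv":[66,26,31,33,37],"r":{"g":48,"jsy":44,"yb":70,"zh":48}},"bm":[[18,66,72],94,[41,20,8],{"i":80,"le":89,"q":50,"wzs":31},{"c":2,"eer":68,"kmi":59,"w":32}],"m":{"pus":{"e":81,"fp":23,"ue":43},"xfx":{"f":25,"gn":23,"qv":19},"z":{"fqt":6,"lfg":9,"mq":10,"y":69}}}
After op 5 (replace /bm/2/2 84): {"aw":{"hhv":[66,26,31,33,37],"r":{"g":48,"jsy":44,"yb":70,"zh":48}},"bm":[[18,66,72],94,[41,20,84],{"i":80,"le":89,"q":50,"wzs":31},{"c":2,"eer":68,"kmi":59,"w":32}],"m":{"pus":{"e":81,"fp":23,"ue":43},"xfx":{"f":25,"gn":23,"qv":19},"z":{"fqt":6,"lfg":9,"mq":10,"y":69}}}
After op 6 (remove /m/xfx): {"aw":{"hhv":[66,26,31,33,37],"r":{"g":48,"jsy":44,"yb":70,"zh":48}},"bm":[[18,66,72],94,[41,20,84],{"i":80,"le":89,"q":50,"wzs":31},{"c":2,"eer":68,"kmi":59,"w":32}],"m":{"pus":{"e":81,"fp":23,"ue":43},"z":{"fqt":6,"lfg":9,"mq":10,"y":69}}}
After op 7 (replace /bm/2/1 95): {"aw":{"hhv":[66,26,31,33,37],"r":{"g":48,"jsy":44,"yb":70,"zh":48}},"bm":[[18,66,72],94,[41,95,84],{"i":80,"le":89,"q":50,"wzs":31},{"c":2,"eer":68,"kmi":59,"w":32}],"m":{"pus":{"e":81,"fp":23,"ue":43},"z":{"fqt":6,"lfg":9,"mq":10,"y":69}}}
After op 8 (replace /bm/2/0 96): {"aw":{"hhv":[66,26,31,33,37],"r":{"g":48,"jsy":44,"yb":70,"zh":48}},"bm":[[18,66,72],94,[96,95,84],{"i":80,"le":89,"q":50,"wzs":31},{"c":2,"eer":68,"kmi":59,"w":32}],"m":{"pus":{"e":81,"fp":23,"ue":43},"z":{"fqt":6,"lfg":9,"mq":10,"y":69}}}
After op 9 (add /ne 21): {"aw":{"hhv":[66,26,31,33,37],"r":{"g":48,"jsy":44,"yb":70,"zh":48}},"bm":[[18,66,72],94,[96,95,84],{"i":80,"le":89,"q":50,"wzs":31},{"c":2,"eer":68,"kmi":59,"w":32}],"m":{"pus":{"e":81,"fp":23,"ue":43},"z":{"fqt":6,"lfg":9,"mq":10,"y":69}},"ne":21}
After op 10 (add /aw/hhv 89): {"aw":{"hhv":89,"r":{"g":48,"jsy":44,"yb":70,"zh":48}},"bm":[[18,66,72],94,[96,95,84],{"i":80,"le":89,"q":50,"wzs":31},{"c":2,"eer":68,"kmi":59,"w":32}],"m":{"pus":{"e":81,"fp":23,"ue":43},"z":{"fqt":6,"lfg":9,"mq":10,"y":69}},"ne":21}
After op 11 (replace /m/z/lfg 67): {"aw":{"hhv":89,"r":{"g":48,"jsy":44,"yb":70,"zh":48}},"bm":[[18,66,72],94,[96,95,84],{"i":80,"le":89,"q":50,"wzs":31},{"c":2,"eer":68,"kmi":59,"w":32}],"m":{"pus":{"e":81,"fp":23,"ue":43},"z":{"fqt":6,"lfg":67,"mq":10,"y":69}},"ne":21}
After op 12 (add /bm/2/1 3): {"aw":{"hhv":89,"r":{"g":48,"jsy":44,"yb":70,"zh":48}},"bm":[[18,66,72],94,[96,3,95,84],{"i":80,"le":89,"q":50,"wzs":31},{"c":2,"eer":68,"kmi":59,"w":32}],"m":{"pus":{"e":81,"fp":23,"ue":43},"z":{"fqt":6,"lfg":67,"mq":10,"y":69}},"ne":21}
After op 13 (add /bm/0/0 46): {"aw":{"hhv":89,"r":{"g":48,"jsy":44,"yb":70,"zh":48}},"bm":[[46,18,66,72],94,[96,3,95,84],{"i":80,"le":89,"q":50,"wzs":31},{"c":2,"eer":68,"kmi":59,"w":32}],"m":{"pus":{"e":81,"fp":23,"ue":43},"z":{"fqt":6,"lfg":67,"mq":10,"y":69}},"ne":21}
Value at /aw/hhv: 89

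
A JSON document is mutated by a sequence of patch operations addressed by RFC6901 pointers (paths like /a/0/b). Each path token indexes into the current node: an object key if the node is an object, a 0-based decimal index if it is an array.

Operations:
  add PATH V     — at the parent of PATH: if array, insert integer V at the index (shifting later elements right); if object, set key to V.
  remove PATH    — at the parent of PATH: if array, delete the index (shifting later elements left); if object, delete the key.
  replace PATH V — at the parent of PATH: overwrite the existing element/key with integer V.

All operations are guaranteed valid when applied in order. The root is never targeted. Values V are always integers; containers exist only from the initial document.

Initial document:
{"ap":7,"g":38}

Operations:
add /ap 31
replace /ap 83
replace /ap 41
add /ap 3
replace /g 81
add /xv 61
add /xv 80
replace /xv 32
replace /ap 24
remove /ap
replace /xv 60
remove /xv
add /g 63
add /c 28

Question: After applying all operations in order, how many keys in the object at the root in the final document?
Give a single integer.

Answer: 2

Derivation:
After op 1 (add /ap 31): {"ap":31,"g":38}
After op 2 (replace /ap 83): {"ap":83,"g":38}
After op 3 (replace /ap 41): {"ap":41,"g":38}
After op 4 (add /ap 3): {"ap":3,"g":38}
After op 5 (replace /g 81): {"ap":3,"g":81}
After op 6 (add /xv 61): {"ap":3,"g":81,"xv":61}
After op 7 (add /xv 80): {"ap":3,"g":81,"xv":80}
After op 8 (replace /xv 32): {"ap":3,"g":81,"xv":32}
After op 9 (replace /ap 24): {"ap":24,"g":81,"xv":32}
After op 10 (remove /ap): {"g":81,"xv":32}
After op 11 (replace /xv 60): {"g":81,"xv":60}
After op 12 (remove /xv): {"g":81}
After op 13 (add /g 63): {"g":63}
After op 14 (add /c 28): {"c":28,"g":63}
Size at the root: 2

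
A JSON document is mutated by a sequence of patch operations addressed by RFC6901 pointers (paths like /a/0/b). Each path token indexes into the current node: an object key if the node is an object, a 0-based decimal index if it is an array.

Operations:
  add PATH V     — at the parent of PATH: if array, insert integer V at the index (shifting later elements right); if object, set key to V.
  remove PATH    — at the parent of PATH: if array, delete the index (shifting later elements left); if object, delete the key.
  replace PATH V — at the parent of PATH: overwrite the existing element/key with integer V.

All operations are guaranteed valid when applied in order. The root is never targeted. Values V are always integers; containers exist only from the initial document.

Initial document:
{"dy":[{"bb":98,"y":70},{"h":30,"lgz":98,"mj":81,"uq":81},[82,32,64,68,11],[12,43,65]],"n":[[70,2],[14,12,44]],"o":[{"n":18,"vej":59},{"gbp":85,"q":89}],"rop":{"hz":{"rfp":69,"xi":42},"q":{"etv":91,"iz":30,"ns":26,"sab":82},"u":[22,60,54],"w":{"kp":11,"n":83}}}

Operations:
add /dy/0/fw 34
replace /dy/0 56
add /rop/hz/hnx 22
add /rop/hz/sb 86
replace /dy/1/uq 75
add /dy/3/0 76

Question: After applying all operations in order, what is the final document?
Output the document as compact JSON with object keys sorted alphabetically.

After op 1 (add /dy/0/fw 34): {"dy":[{"bb":98,"fw":34,"y":70},{"h":30,"lgz":98,"mj":81,"uq":81},[82,32,64,68,11],[12,43,65]],"n":[[70,2],[14,12,44]],"o":[{"n":18,"vej":59},{"gbp":85,"q":89}],"rop":{"hz":{"rfp":69,"xi":42},"q":{"etv":91,"iz":30,"ns":26,"sab":82},"u":[22,60,54],"w":{"kp":11,"n":83}}}
After op 2 (replace /dy/0 56): {"dy":[56,{"h":30,"lgz":98,"mj":81,"uq":81},[82,32,64,68,11],[12,43,65]],"n":[[70,2],[14,12,44]],"o":[{"n":18,"vej":59},{"gbp":85,"q":89}],"rop":{"hz":{"rfp":69,"xi":42},"q":{"etv":91,"iz":30,"ns":26,"sab":82},"u":[22,60,54],"w":{"kp":11,"n":83}}}
After op 3 (add /rop/hz/hnx 22): {"dy":[56,{"h":30,"lgz":98,"mj":81,"uq":81},[82,32,64,68,11],[12,43,65]],"n":[[70,2],[14,12,44]],"o":[{"n":18,"vej":59},{"gbp":85,"q":89}],"rop":{"hz":{"hnx":22,"rfp":69,"xi":42},"q":{"etv":91,"iz":30,"ns":26,"sab":82},"u":[22,60,54],"w":{"kp":11,"n":83}}}
After op 4 (add /rop/hz/sb 86): {"dy":[56,{"h":30,"lgz":98,"mj":81,"uq":81},[82,32,64,68,11],[12,43,65]],"n":[[70,2],[14,12,44]],"o":[{"n":18,"vej":59},{"gbp":85,"q":89}],"rop":{"hz":{"hnx":22,"rfp":69,"sb":86,"xi":42},"q":{"etv":91,"iz":30,"ns":26,"sab":82},"u":[22,60,54],"w":{"kp":11,"n":83}}}
After op 5 (replace /dy/1/uq 75): {"dy":[56,{"h":30,"lgz":98,"mj":81,"uq":75},[82,32,64,68,11],[12,43,65]],"n":[[70,2],[14,12,44]],"o":[{"n":18,"vej":59},{"gbp":85,"q":89}],"rop":{"hz":{"hnx":22,"rfp":69,"sb":86,"xi":42},"q":{"etv":91,"iz":30,"ns":26,"sab":82},"u":[22,60,54],"w":{"kp":11,"n":83}}}
After op 6 (add /dy/3/0 76): {"dy":[56,{"h":30,"lgz":98,"mj":81,"uq":75},[82,32,64,68,11],[76,12,43,65]],"n":[[70,2],[14,12,44]],"o":[{"n":18,"vej":59},{"gbp":85,"q":89}],"rop":{"hz":{"hnx":22,"rfp":69,"sb":86,"xi":42},"q":{"etv":91,"iz":30,"ns":26,"sab":82},"u":[22,60,54],"w":{"kp":11,"n":83}}}

Answer: {"dy":[56,{"h":30,"lgz":98,"mj":81,"uq":75},[82,32,64,68,11],[76,12,43,65]],"n":[[70,2],[14,12,44]],"o":[{"n":18,"vej":59},{"gbp":85,"q":89}],"rop":{"hz":{"hnx":22,"rfp":69,"sb":86,"xi":42},"q":{"etv":91,"iz":30,"ns":26,"sab":82},"u":[22,60,54],"w":{"kp":11,"n":83}}}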